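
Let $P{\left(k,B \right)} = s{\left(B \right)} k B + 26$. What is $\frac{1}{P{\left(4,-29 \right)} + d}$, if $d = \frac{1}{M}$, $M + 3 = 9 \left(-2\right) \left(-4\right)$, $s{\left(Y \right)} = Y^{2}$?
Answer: $- \frac{69}{6729569} \approx -1.0253 \cdot 10^{-5}$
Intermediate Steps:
$M = 69$ ($M = -3 + 9 \left(-2\right) \left(-4\right) = -3 - -72 = -3 + 72 = 69$)
$P{\left(k,B \right)} = 26 + k B^{3}$ ($P{\left(k,B \right)} = B^{2} k B + 26 = k B^{2} B + 26 = k B^{3} + 26 = 26 + k B^{3}$)
$d = \frac{1}{69} \approx 0.014493$
$\frac{1}{P{\left(4,-29 \right)} + d} = \frac{1}{\left(26 + 4 \left(-29\right)^{3}\right) + \frac{1}{69}} = \frac{1}{\left(26 + 4 \left(-24389\right)\right) + \frac{1}{69}} = \frac{1}{\left(26 - 97556\right) + \frac{1}{69}} = \frac{1}{-97530 + \frac{1}{69}} = \frac{1}{- \frac{6729569}{69}} = - \frac{69}{6729569}$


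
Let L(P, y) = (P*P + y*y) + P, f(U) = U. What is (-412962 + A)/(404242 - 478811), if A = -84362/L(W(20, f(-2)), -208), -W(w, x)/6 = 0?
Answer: 8933236165/1613076608 ≈ 5.5380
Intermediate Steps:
W(w, x) = 0 (W(w, x) = -6*0 = 0)
L(P, y) = P + P² + y² (L(P, y) = (P² + y²) + P = P + P² + y²)
A = -42181/21632 (A = -84362/(0 + 0² + (-208)²) = -84362/(0 + 0 + 43264) = -84362/43264 = -84362*1/43264 = -42181/21632 ≈ -1.9499)
(-412962 + A)/(404242 - 478811) = (-412962 - 42181/21632)/(404242 - 478811) = -8933236165/21632/(-74569) = -8933236165/21632*(-1/74569) = 8933236165/1613076608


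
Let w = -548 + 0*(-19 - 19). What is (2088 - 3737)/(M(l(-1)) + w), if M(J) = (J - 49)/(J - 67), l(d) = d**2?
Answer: 18139/6020 ≈ 3.0131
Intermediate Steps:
M(J) = (-49 + J)/(-67 + J)
w = -548 (w = -548 + 0*(-38) = -548 + 0 = -548)
(2088 - 3737)/(M(l(-1)) + w) = (2088 - 3737)/((-49 + (-1)**2)/(-67 + (-1)**2) - 548) = -1649/((-49 + 1)/(-67 + 1) - 548) = -1649/(-48/(-66) - 548) = -1649/(-1/66*(-48) - 548) = -1649/(8/11 - 548) = -1649/(-6020/11) = -1649*(-11/6020) = 18139/6020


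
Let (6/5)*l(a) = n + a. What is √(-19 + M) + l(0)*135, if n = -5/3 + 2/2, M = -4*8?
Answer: -75 + I*√51 ≈ -75.0 + 7.1414*I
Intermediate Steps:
M = -32
n = -⅔ (n = -5*⅓ + 2*(½) = -5/3 + 1 = -⅔ ≈ -0.66667)
l(a) = -5/9 + 5*a/6 (l(a) = 5*(-⅔ + a)/6 = -5/9 + 5*a/6)
√(-19 + M) + l(0)*135 = √(-19 - 32) + (-5/9 + (⅚)*0)*135 = √(-51) + (-5/9 + 0)*135 = I*√51 - 5/9*135 = I*√51 - 75 = -75 + I*√51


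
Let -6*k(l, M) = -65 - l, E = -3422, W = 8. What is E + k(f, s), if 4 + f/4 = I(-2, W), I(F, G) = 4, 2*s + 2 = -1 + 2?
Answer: -20467/6 ≈ -3411.2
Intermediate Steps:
s = -1/2 (s = -1 + (-1 + 2)/2 = -1 + (1/2)*1 = -1 + 1/2 = -1/2 ≈ -0.50000)
f = 0 (f = -16 + 4*4 = -16 + 16 = 0)
k(l, M) = 65/6 + l/6 (k(l, M) = -(-65 - l)/6 = 65/6 + l/6)
E + k(f, s) = -3422 + (65/6 + (1/6)*0) = -3422 + (65/6 + 0) = -3422 + 65/6 = -20467/6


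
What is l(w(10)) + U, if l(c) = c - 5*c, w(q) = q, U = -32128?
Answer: -32168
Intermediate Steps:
l(c) = -4*c
l(w(10)) + U = -4*10 - 32128 = -40 - 32128 = -32168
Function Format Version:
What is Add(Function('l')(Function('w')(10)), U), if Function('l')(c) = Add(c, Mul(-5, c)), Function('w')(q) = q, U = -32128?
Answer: -32168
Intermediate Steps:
Function('l')(c) = Mul(-4, c)
Add(Function('l')(Function('w')(10)), U) = Add(Mul(-4, 10), -32128) = Add(-40, -32128) = -32168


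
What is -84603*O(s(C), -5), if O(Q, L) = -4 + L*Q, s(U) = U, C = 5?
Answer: 2453487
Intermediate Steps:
-84603*O(s(C), -5) = -84603*(-4 - 5*5) = -84603*(-4 - 25) = -84603*(-29) = 2453487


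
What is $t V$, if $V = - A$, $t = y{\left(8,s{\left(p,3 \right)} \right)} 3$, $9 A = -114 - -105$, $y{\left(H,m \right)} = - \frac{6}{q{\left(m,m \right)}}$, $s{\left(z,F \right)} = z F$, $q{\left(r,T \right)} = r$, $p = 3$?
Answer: $-2$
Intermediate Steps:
$s{\left(z,F \right)} = F z$
$y{\left(H,m \right)} = - \frac{6}{m}$
$A = -1$ ($A = \frac{-114 - -105}{9} = \frac{-114 + 105}{9} = \frac{1}{9} \left(-9\right) = -1$)
$t = -2$ ($t = - \frac{6}{3 \cdot 3} \cdot 3 = - \frac{6}{9} \cdot 3 = \left(-6\right) \frac{1}{9} \cdot 3 = \left(- \frac{2}{3}\right) 3 = -2$)
$V = 1$ ($V = \left(-1\right) \left(-1\right) = 1$)
$t V = \left(-2\right) 1 = -2$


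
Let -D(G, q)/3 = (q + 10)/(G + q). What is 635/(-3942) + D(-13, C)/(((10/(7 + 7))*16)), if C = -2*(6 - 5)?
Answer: -1039/49275 ≈ -0.021086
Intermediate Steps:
C = -2 (C = -2*1 = -2)
D(G, q) = -3*(10 + q)/(G + q) (D(G, q) = -3*(q + 10)/(G + q) = -3*(10 + q)/(G + q))
635/(-3942) + D(-13, C)/(((10/(7 + 7))*16)) = 635/(-3942) + (3*(-10 - 1*(-2))/(-13 - 2))/(((10/(7 + 7))*16)) = 635*(-1/3942) + (3*(-10 + 2)/(-15))/(((10/14)*16)) = -635/3942 + (3*(-1/15)*(-8))/(((10*(1/14))*16)) = -635/3942 + 8/(5*(((5/7)*16))) = -635/3942 + 8/(5*(80/7)) = -635/3942 + (8/5)*(7/80) = -635/3942 + 7/50 = -1039/49275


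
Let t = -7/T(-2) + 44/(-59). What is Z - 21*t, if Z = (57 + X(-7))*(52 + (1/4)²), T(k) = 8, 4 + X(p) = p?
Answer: 573223/236 ≈ 2428.9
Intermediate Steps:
X(p) = -4 + p
t = -765/472 (t = -7/8 + 44/(-59) = -7*⅛ + 44*(-1/59) = -7/8 - 44/59 = -765/472 ≈ -1.6208)
Z = 19159/8 (Z = (57 + (-4 - 7))*(52 + (1/4)²) = (57 - 11)*(52 + (¼)²) = 46*(52 + 1/16) = 46*(833/16) = 19159/8 ≈ 2394.9)
Z - 21*t = 19159/8 - 21*(-765/472) = 19159/8 + 16065/472 = 573223/236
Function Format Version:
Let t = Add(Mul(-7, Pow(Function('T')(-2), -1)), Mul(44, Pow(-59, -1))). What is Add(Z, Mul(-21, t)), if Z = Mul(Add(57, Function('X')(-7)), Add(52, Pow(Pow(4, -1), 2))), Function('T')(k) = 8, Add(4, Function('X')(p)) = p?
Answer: Rational(573223, 236) ≈ 2428.9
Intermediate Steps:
Function('X')(p) = Add(-4, p)
t = Rational(-765, 472) (t = Add(Mul(-7, Pow(8, -1)), Mul(44, Pow(-59, -1))) = Add(Mul(-7, Rational(1, 8)), Mul(44, Rational(-1, 59))) = Add(Rational(-7, 8), Rational(-44, 59)) = Rational(-765, 472) ≈ -1.6208)
Z = Rational(19159, 8) (Z = Mul(Add(57, Add(-4, -7)), Add(52, Pow(Pow(4, -1), 2))) = Mul(Add(57, -11), Add(52, Pow(Rational(1, 4), 2))) = Mul(46, Add(52, Rational(1, 16))) = Mul(46, Rational(833, 16)) = Rational(19159, 8) ≈ 2394.9)
Add(Z, Mul(-21, t)) = Add(Rational(19159, 8), Mul(-21, Rational(-765, 472))) = Add(Rational(19159, 8), Rational(16065, 472)) = Rational(573223, 236)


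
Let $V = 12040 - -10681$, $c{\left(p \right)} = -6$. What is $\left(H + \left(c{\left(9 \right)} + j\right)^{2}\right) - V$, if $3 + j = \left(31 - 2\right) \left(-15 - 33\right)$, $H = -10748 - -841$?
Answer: $1930173$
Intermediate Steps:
$H = -9907$ ($H = -10748 + 841 = -9907$)
$j = -1395$ ($j = -3 + \left(31 - 2\right) \left(-15 - 33\right) = -3 + 29 \left(-48\right) = -3 - 1392 = -1395$)
$V = 22721$ ($V = 12040 + 10681 = 22721$)
$\left(H + \left(c{\left(9 \right)} + j\right)^{2}\right) - V = \left(-9907 + \left(-6 - 1395\right)^{2}\right) - 22721 = \left(-9907 + \left(-1401\right)^{2}\right) - 22721 = \left(-9907 + 1962801\right) - 22721 = 1952894 - 22721 = 1930173$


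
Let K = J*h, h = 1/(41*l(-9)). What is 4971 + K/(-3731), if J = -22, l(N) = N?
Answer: 6843769547/1376739 ≈ 4971.0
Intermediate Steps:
h = -1/369 (h = 1/(41*(-9)) = (1/41)*(-1/9) = -1/369 ≈ -0.0027100)
K = 22/369 (K = -22*(-1/369) = 22/369 ≈ 0.059621)
4971 + K/(-3731) = 4971 + (22/369)/(-3731) = 4971 + (22/369)*(-1/3731) = 4971 - 22/1376739 = 6843769547/1376739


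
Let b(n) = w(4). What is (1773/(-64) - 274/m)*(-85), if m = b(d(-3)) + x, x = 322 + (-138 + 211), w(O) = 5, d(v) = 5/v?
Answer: 772157/320 ≈ 2413.0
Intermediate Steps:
b(n) = 5
x = 395 (x = 322 + 73 = 395)
m = 400 (m = 5 + 395 = 400)
(1773/(-64) - 274/m)*(-85) = (1773/(-64) - 274/400)*(-85) = (1773*(-1/64) - 274*1/400)*(-85) = (-1773/64 - 137/200)*(-85) = -45421/1600*(-85) = 772157/320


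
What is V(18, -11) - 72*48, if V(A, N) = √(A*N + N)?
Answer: -3456 + I*√209 ≈ -3456.0 + 14.457*I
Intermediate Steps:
V(A, N) = √(N + A*N)
V(18, -11) - 72*48 = √(-11*(1 + 18)) - 72*48 = √(-11*19) - 3456 = √(-209) - 3456 = I*√209 - 3456 = -3456 + I*√209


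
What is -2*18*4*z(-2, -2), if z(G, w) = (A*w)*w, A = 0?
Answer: 0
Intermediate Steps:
z(G, w) = 0 (z(G, w) = (0*w)*w = 0*w = 0)
-2*18*4*z(-2, -2) = -2*18*4*0 = -144*0 = -2*0 = 0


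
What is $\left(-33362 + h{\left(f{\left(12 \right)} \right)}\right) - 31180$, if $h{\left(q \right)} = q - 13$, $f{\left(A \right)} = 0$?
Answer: $-64555$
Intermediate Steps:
$h{\left(q \right)} = -13 + q$ ($h{\left(q \right)} = q - 13 = -13 + q$)
$\left(-33362 + h{\left(f{\left(12 \right)} \right)}\right) - 31180 = \left(-33362 + \left(-13 + 0\right)\right) - 31180 = \left(-33362 - 13\right) - 31180 = -33375 - 31180 = -64555$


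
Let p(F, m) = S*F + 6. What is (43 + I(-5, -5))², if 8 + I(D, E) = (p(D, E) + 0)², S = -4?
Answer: 505521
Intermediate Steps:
p(F, m) = 6 - 4*F (p(F, m) = -4*F + 6 = 6 - 4*F)
I(D, E) = -8 + (6 - 4*D)² (I(D, E) = -8 + ((6 - 4*D) + 0)² = -8 + (6 - 4*D)²)
(43 + I(-5, -5))² = (43 + (-8 + 4*(3 - 2*(-5))²))² = (43 + (-8 + 4*(3 + 10)²))² = (43 + (-8 + 4*13²))² = (43 + (-8 + 4*169))² = (43 + (-8 + 676))² = (43 + 668)² = 711² = 505521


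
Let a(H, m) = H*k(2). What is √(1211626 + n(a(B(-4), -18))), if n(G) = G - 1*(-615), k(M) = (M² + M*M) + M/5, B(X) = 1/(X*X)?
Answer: 11*√4007410/20 ≈ 1101.0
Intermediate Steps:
B(X) = X⁻²
k(M) = 2*M² + M/5 (k(M) = (M² + M²) + M*(⅕) = 2*M² + M/5)
a(H, m) = 42*H/5 (a(H, m) = H*((⅕)*2*(1 + 10*2)) = H*((⅕)*2*(1 + 20)) = H*((⅕)*2*21) = H*(42/5) = 42*H/5)
n(G) = 615 + G (n(G) = G + 615 = 615 + G)
√(1211626 + n(a(B(-4), -18))) = √(1211626 + (615 + (42/5)/(-4)²)) = √(1211626 + (615 + (42/5)*(1/16))) = √(1211626 + (615 + 21/40)) = √(1211626 + 24621/40) = √(48489661/40) = 11*√4007410/20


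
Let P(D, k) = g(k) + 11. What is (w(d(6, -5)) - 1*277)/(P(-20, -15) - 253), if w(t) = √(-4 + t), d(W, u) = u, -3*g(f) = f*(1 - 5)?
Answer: 277/262 - 3*I/262 ≈ 1.0573 - 0.01145*I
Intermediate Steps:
g(f) = 4*f/3 (g(f) = -f*(1 - 5)/3 = -f*(-4)/3 = -(-4)*f/3 = 4*f/3)
P(D, k) = 11 + 4*k/3 (P(D, k) = 4*k/3 + 11 = 11 + 4*k/3)
(w(d(6, -5)) - 1*277)/(P(-20, -15) - 253) = (√(-4 - 5) - 1*277)/((11 + (4/3)*(-15)) - 253) = (√(-9) - 277)/((11 - 20) - 253) = (3*I - 277)/(-9 - 253) = (-277 + 3*I)/(-262) = (-277 + 3*I)*(-1/262) = 277/262 - 3*I/262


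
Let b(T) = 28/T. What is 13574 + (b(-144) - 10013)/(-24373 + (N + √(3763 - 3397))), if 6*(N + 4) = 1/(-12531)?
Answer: 91197974109802246202189/6718374424755933986 + 56603933291475*√366/3359187212377966993 ≈ 13574.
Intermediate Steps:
N = -300745/75186 (N = -4 + (⅙)/(-12531) = -4 + (⅙)*(-1/12531) = -4 - 1/75186 = -300745/75186 ≈ -4.0000)
13574 + (b(-144) - 10013)/(-24373 + (N + √(3763 - 3397))) = 13574 + (28/(-144) - 10013)/(-24373 + (-300745/75186 + √(3763 - 3397))) = 13574 + (28*(-1/144) - 10013)/(-24373 + (-300745/75186 + √366)) = 13574 + (-7/36 - 10013)/(-1832809123/75186 + √366) = 13574 - 360475/(36*(-1832809123/75186 + √366))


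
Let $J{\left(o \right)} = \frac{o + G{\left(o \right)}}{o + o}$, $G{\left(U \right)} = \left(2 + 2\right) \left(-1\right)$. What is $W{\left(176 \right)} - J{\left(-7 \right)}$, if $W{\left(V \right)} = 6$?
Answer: $\frac{73}{14} \approx 5.2143$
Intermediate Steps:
$G{\left(U \right)} = -4$ ($G{\left(U \right)} = 4 \left(-1\right) = -4$)
$J{\left(o \right)} = \frac{-4 + o}{2 o}$ ($J{\left(o \right)} = \frac{o - 4}{o + o} = \frac{-4 + o}{2 o}$)
$W{\left(176 \right)} - J{\left(-7 \right)} = 6 - \frac{-4 - 7}{2 \left(-7\right)} = 6 - \frac{1}{2} \left(- \frac{1}{7}\right) \left(-11\right) = 6 - \frac{11}{14} = \frac{73}{14}$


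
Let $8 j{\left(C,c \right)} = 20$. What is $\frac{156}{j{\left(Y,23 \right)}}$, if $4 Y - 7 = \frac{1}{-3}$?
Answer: $\frac{312}{5} \approx 62.4$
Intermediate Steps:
$Y = \frac{5}{3}$ ($Y = \frac{7}{4} + \frac{1}{4 \left(-3\right)} = \frac{7}{4} + \frac{1}{4} \left(- \frac{1}{3}\right) = \frac{7}{4} - \frac{1}{12} = \frac{5}{3} \approx 1.6667$)
$j{\left(C,c \right)} = \frac{5}{2}$ ($j{\left(C,c \right)} = \frac{1}{8} \cdot 20 = \frac{5}{2}$)
$\frac{156}{j{\left(Y,23 \right)}} = \frac{156}{\frac{5}{2}} = 156 \cdot \frac{2}{5} = \frac{312}{5}$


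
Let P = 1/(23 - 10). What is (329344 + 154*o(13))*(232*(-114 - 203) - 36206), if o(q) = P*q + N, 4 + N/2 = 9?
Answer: -36331420500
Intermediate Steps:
N = 10 (N = -8 + 2*9 = -8 + 18 = 10)
P = 1/13 ≈ 0.076923
o(q) = 10 + q/13 (o(q) = q/13 + 10 = 10 + q/13)
(329344 + 154*o(13))*(232*(-114 - 203) - 36206) = (329344 + 154*(10 + (1/13)*13))*(232*(-114 - 203) - 36206) = (329344 + 154*(10 + 1))*(232*(-317) - 36206) = (329344 + 154*11)*(-73544 - 36206) = (329344 + 1694)*(-109750) = 331038*(-109750) = -36331420500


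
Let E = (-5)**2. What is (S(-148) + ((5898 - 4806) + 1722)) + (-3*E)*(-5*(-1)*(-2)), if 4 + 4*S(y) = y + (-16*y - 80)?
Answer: 4098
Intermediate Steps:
E = 25
S(y) = -21 - 15*y/4 (S(y) = -1 + (y + (-16*y - 80))/4 = -1 + (y + (-80 - 16*y))/4 = -1 + (-80 - 15*y)/4 = -1 + (-20 - 15*y/4) = -21 - 15*y/4)
(S(-148) + ((5898 - 4806) + 1722)) + (-3*E)*(-5*(-1)*(-2)) = ((-21 - 15/4*(-148)) + ((5898 - 4806) + 1722)) + (-3*25)*(-5*(-1)*(-2)) = ((-21 + 555) + (1092 + 1722)) - 375*(-2) = (534 + 2814) - 75*(-10) = 3348 + 750 = 4098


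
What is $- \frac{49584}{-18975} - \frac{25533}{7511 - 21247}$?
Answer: $\frac{388524833}{86880200} \approx 4.472$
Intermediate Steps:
$- \frac{49584}{-18975} - \frac{25533}{7511 - 21247} = \left(-49584\right) \left(- \frac{1}{18975}\right) - \frac{25533}{-13736} = \frac{16528}{6325} - - \frac{25533}{13736} = \frac{16528}{6325} + \frac{25533}{13736} = \frac{388524833}{86880200}$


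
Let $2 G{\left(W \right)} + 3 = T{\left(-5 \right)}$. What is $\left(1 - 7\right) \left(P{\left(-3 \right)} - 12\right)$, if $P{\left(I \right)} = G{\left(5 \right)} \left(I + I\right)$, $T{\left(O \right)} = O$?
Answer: $-72$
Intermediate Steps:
$G{\left(W \right)} = -4$ ($G{\left(W \right)} = - \frac{3}{2} + \frac{1}{2} \left(-5\right) = - \frac{3}{2} - \frac{5}{2} = -4$)
$P{\left(I \right)} = - 8 I$ ($P{\left(I \right)} = - 4 \left(I + I\right) = - 4 \cdot 2 I = - 8 I$)
$\left(1 - 7\right) \left(P{\left(-3 \right)} - 12\right) = \left(1 - 7\right) \left(\left(-8\right) \left(-3\right) - 12\right) = - 6 \left(24 - 12\right) = \left(-6\right) 12 = -72$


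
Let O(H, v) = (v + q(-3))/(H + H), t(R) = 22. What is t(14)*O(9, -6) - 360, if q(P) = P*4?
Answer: -382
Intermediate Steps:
q(P) = 4*P
O(H, v) = (-12 + v)/(2*H) (O(H, v) = (v + 4*(-3))/(H + H) = (v - 12)/((2*H)) = (-12 + v)*(1/(2*H)) = (-12 + v)/(2*H))
t(14)*O(9, -6) - 360 = 22*((½)*(-12 - 6)/9) - 360 = 22*((½)*(⅑)*(-18)) - 360 = 22*(-1) - 360 = -22 - 360 = -382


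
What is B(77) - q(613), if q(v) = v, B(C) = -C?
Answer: -690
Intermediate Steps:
B(77) - q(613) = -1*77 - 1*613 = -77 - 613 = -690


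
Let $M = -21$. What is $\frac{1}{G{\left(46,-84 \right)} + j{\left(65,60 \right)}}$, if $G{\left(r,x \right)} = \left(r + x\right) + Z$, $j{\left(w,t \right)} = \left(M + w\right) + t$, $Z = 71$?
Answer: $\frac{1}{137} \approx 0.0072993$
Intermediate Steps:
$j{\left(w,t \right)} = -21 + t + w$ ($j{\left(w,t \right)} = \left(-21 + w\right) + t = -21 + t + w$)
$G{\left(r,x \right)} = 71 + r + x$ ($G{\left(r,x \right)} = \left(r + x\right) + 71 = 71 + r + x$)
$\frac{1}{G{\left(46,-84 \right)} + j{\left(65,60 \right)}} = \frac{1}{\left(71 + 46 - 84\right) + \left(-21 + 60 + 65\right)} = \frac{1}{33 + 104} = \frac{1}{137}$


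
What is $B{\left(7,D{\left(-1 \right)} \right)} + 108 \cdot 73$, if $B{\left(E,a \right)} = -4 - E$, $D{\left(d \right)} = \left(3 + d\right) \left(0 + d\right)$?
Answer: $7873$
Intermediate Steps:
$D{\left(d \right)} = d \left(3 + d\right)$ ($D{\left(d \right)} = \left(3 + d\right) d = d \left(3 + d\right)$)
$B{\left(7,D{\left(-1 \right)} \right)} + 108 \cdot 73 = \left(-4 - 7\right) + 108 \cdot 73 = \left(-4 - 7\right) + 7884 = -11 + 7884 = 7873$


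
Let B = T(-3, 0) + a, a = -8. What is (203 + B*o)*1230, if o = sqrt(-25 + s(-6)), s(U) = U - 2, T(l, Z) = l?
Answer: 249690 - 13530*I*sqrt(33) ≈ 2.4969e+5 - 77724.0*I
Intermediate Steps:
s(U) = -2 + U
o = I*sqrt(33) (o = sqrt(-25 + (-2 - 6)) = sqrt(-25 - 8) = sqrt(-33) = I*sqrt(33) ≈ 5.7446*I)
B = -11 (B = -3 - 8 = -11)
(203 + B*o)*1230 = (203 - 11*I*sqrt(33))*1230 = 249690 - 13530*I*sqrt(33)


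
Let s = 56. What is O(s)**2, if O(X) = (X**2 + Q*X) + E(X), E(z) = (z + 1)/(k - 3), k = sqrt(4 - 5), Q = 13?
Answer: 369965178/25 - 2192733*I/50 ≈ 1.4799e+7 - 43855.0*I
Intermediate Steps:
k = I (k = sqrt(-1) = I ≈ 1.0*I)
E(z) = (1 + z)*(-3 - I)/10 (E(z) = (z + 1)/(I - 3) = (1 + z)/(-3 + I) = (1 + z)*((-3 - I)/10) = (1 + z)*(-3 - I)/10)
O(X) = X**2 + 13*X - (1 + X)*(3 + I)/10 (O(X) = (X**2 + 13*X) - (1 + X)*(3 + I)/10 = X**2 + 13*X - (1 + X)*(3 + I)/10)
O(s)**2 = (56**2 + 13*56 - (1 + 56)*(3 + I)/10)**2 = (3136 + 728 - 1/10*57*(3 + I))**2 = (3136 + 728 + (-171/10 - 57*I/10))**2 = (38469/10 - 57*I/10)**2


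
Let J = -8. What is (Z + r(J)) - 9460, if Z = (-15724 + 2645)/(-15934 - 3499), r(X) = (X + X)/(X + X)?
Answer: -183803668/19433 ≈ -9458.3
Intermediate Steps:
r(X) = 1 (r(X) = (2*X)/((2*X)) = (2*X)*(1/(2*X)) = 1)
Z = 13079/19433 (Z = -13079/(-19433) = -13079*(-1/19433) = 13079/19433 ≈ 0.67303)
(Z + r(J)) - 9460 = (13079/19433 + 1) - 9460 = 32512/19433 - 9460 = -183803668/19433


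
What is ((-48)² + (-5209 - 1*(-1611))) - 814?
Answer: -2108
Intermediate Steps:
((-48)² + (-5209 - 1*(-1611))) - 814 = (2304 + (-5209 + 1611)) - 814 = (2304 - 3598) - 814 = -1294 - 814 = -2108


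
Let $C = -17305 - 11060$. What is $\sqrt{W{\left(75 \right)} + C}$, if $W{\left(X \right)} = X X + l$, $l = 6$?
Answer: $3 i \sqrt{2526} \approx 150.78 i$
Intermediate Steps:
$W{\left(X \right)} = 6 + X^{2}$ ($W{\left(X \right)} = X X + 6 = X^{2} + 6 = 6 + X^{2}$)
$C = -28365$ ($C = -17305 - 11060 = -28365$)
$\sqrt{W{\left(75 \right)} + C} = \sqrt{\left(6 + 75^{2}\right) - 28365} = \sqrt{\left(6 + 5625\right) - 28365} = \sqrt{5631 - 28365} = \sqrt{-22734} = 3 i \sqrt{2526}$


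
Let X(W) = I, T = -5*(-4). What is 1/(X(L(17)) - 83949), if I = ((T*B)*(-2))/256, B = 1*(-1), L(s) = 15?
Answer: -32/2686363 ≈ -1.1912e-5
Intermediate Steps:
T = 20
B = -1
I = 5/32 (I = ((20*(-1))*(-2))/256 = -20*(-2)*(1/256) = 40*(1/256) = 5/32 ≈ 0.15625)
X(W) = 5/32
1/(X(L(17)) - 83949) = 1/(5/32 - 83949) = 1/(-2686363/32) = -32/2686363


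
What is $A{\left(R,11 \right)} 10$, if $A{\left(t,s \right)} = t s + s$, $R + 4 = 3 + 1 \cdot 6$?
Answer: $660$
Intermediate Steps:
$R = 5$ ($R = -4 + \left(3 + 1 \cdot 6\right) = -4 + \left(3 + 6\right) = -4 + 9 = 5$)
$A{\left(t,s \right)} = s + s t$ ($A{\left(t,s \right)} = s t + s = s + s t$)
$A{\left(R,11 \right)} 10 = 11 \left(1 + 5\right) 10 = 11 \cdot 6 \cdot 10 = 66 \cdot 10 = 660$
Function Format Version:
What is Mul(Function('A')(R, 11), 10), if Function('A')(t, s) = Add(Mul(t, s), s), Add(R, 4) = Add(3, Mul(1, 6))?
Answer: 660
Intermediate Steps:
R = 5 (R = Add(-4, Add(3, Mul(1, 6))) = Add(-4, Add(3, 6)) = Add(-4, 9) = 5)
Function('A')(t, s) = Add(s, Mul(s, t)) (Function('A')(t, s) = Add(Mul(s, t), s) = Add(s, Mul(s, t)))
Mul(Function('A')(R, 11), 10) = Mul(Mul(11, Add(1, 5)), 10) = Mul(Mul(11, 6), 10) = Mul(66, 10) = 660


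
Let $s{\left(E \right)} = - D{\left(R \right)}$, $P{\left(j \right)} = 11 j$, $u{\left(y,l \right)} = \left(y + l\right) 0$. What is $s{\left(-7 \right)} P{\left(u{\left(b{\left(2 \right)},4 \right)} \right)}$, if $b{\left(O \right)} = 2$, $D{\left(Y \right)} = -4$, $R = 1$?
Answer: $0$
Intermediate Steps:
$u{\left(y,l \right)} = 0$ ($u{\left(y,l \right)} = \left(l + y\right) 0 = 0$)
$s{\left(E \right)} = 4$ ($s{\left(E \right)} = \left(-1\right) \left(-4\right) = 4$)
$s{\left(-7 \right)} P{\left(u{\left(b{\left(2 \right)},4 \right)} \right)} = 4 \cdot 11 \cdot 0 = 4 \cdot 0 = 0$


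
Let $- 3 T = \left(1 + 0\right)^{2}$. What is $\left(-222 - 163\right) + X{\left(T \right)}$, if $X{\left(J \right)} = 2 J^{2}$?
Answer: $- \frac{3463}{9} \approx -384.78$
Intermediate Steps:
$T = - \frac{1}{3}$ ($T = - \frac{\left(1 + 0\right)^{2}}{3} = - \frac{1^{2}}{3} = \left(- \frac{1}{3}\right) 1 = - \frac{1}{3} \approx -0.33333$)
$\left(-222 - 163\right) + X{\left(T \right)} = \left(-222 - 163\right) + 2 \left(- \frac{1}{3}\right)^{2} = -385 + 2 \cdot \frac{1}{9} = -385 + \frac{2}{9} = - \frac{3463}{9}$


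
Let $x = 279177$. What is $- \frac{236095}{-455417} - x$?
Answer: $- \frac{127141715714}{455417} \approx -2.7918 \cdot 10^{5}$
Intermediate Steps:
$- \frac{236095}{-455417} - x = - \frac{236095}{-455417} - 279177 = \left(-236095\right) \left(- \frac{1}{455417}\right) - 279177 = \frac{236095}{455417} - 279177 = - \frac{127141715714}{455417}$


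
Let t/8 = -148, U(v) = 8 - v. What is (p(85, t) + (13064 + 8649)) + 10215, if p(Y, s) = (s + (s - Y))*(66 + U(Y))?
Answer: 58911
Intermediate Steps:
t = -1184 (t = 8*(-148) = -1184)
p(Y, s) = (74 - Y)*(-Y + 2*s) (p(Y, s) = (s + (s - Y))*(66 + (8 - Y)) = (-Y + 2*s)*(74 - Y) = (74 - Y)*(-Y + 2*s))
(p(85, t) + (13064 + 8649)) + 10215 = ((85² - 74*85 + 148*(-1184) - 2*85*(-1184)) + (13064 + 8649)) + 10215 = ((7225 - 6290 - 175232 + 201280) + 21713) + 10215 = (26983 + 21713) + 10215 = 48696 + 10215 = 58911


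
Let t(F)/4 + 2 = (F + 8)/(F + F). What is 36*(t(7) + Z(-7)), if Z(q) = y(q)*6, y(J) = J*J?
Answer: 73152/7 ≈ 10450.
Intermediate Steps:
y(J) = J²
t(F) = -8 + 2*(8 + F)/F (t(F) = -8 + 4*((F + 8)/(F + F)) = -8 + 4*((8 + F)/((2*F))) = -8 + 4*((8 + F)*(1/(2*F))) = -8 + 4*((8 + F)/(2*F)) = -8 + 2*(8 + F)/F)
Z(q) = 6*q² (Z(q) = q²*6 = 6*q²)
36*(t(7) + Z(-7)) = 36*((-6 + 16/7) + 6*(-7)²) = 36*((-6 + 16*(⅐)) + 6*49) = 36*((-6 + 16/7) + 294) = 36*(-26/7 + 294) = 36*(2032/7) = 73152/7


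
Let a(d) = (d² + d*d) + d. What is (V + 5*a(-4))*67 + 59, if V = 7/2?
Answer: 19347/2 ≈ 9673.5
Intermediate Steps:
V = 7/2 (V = 7*(½) = 7/2 ≈ 3.5000)
a(d) = d + 2*d² (a(d) = (d² + d²) + d = 2*d² + d = d + 2*d²)
(V + 5*a(-4))*67 + 59 = (7/2 + 5*(-4*(1 + 2*(-4))))*67 + 59 = (7/2 + 5*(-4*(1 - 8)))*67 + 59 = (7/2 + 5*(-4*(-7)))*67 + 59 = (7/2 + 5*28)*67 + 59 = (7/2 + 140)*67 + 59 = (287/2)*67 + 59 = 19229/2 + 59 = 19347/2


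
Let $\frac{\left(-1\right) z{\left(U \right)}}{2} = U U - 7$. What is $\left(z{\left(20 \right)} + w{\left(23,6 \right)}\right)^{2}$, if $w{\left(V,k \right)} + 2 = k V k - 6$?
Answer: $1156$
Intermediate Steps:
$w{\left(V,k \right)} = -8 + V k^{2}$ ($w{\left(V,k \right)} = -2 + \left(k V k - 6\right) = -2 + \left(V k k - 6\right) = -2 + \left(V k^{2} - 6\right) = -2 + \left(-6 + V k^{2}\right) = -8 + V k^{2}$)
$z{\left(U \right)} = 14 - 2 U^{2}$ ($z{\left(U \right)} = - 2 \left(U U - 7\right) = - 2 \left(U^{2} - 7\right) = - 2 \left(-7 + U^{2}\right) = 14 - 2 U^{2}$)
$\left(z{\left(20 \right)} + w{\left(23,6 \right)}\right)^{2} = \left(\left(14 - 2 \cdot 20^{2}\right) - \left(8 - 23 \cdot 6^{2}\right)\right)^{2} = \left(\left(14 - 800\right) + \left(-8 + 23 \cdot 36\right)\right)^{2} = \left(\left(14 - 800\right) + \left(-8 + 828\right)\right)^{2} = \left(-786 + 820\right)^{2} = 34^{2} = 1156$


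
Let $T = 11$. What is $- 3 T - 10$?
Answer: $-43$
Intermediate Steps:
$- 3 T - 10 = \left(-3\right) 11 - 10 = -33 - 10 = -43$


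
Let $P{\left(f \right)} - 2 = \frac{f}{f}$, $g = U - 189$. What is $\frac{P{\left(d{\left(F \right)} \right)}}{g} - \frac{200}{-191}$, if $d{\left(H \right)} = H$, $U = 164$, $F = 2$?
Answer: $\frac{4427}{4775} \approx 0.92712$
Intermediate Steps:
$g = -25$ ($g = 164 - 189 = -25$)
$P{\left(f \right)} = 3$ ($P{\left(f \right)} = 2 + \frac{f}{f} = 2 + 1 = 3$)
$\frac{P{\left(d{\left(F \right)} \right)}}{g} - \frac{200}{-191} = \frac{3}{-25} - \frac{200}{-191} = 3 \left(- \frac{1}{25}\right) - - \frac{200}{191} = - \frac{3}{25} + \frac{200}{191} = \frac{4427}{4775}$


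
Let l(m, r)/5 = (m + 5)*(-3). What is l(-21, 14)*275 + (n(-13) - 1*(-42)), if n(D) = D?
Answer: 66029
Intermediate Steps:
l(m, r) = -75 - 15*m (l(m, r) = 5*((m + 5)*(-3)) = 5*((5 + m)*(-3)) = 5*(-15 - 3*m) = -75 - 15*m)
l(-21, 14)*275 + (n(-13) - 1*(-42)) = (-75 - 15*(-21))*275 + (-13 - 1*(-42)) = (-75 + 315)*275 + (-13 + 42) = 240*275 + 29 = 66000 + 29 = 66029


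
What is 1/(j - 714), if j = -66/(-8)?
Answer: -4/2823 ≈ -0.0014169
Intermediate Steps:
j = 33/4 (j = -⅛*(-66) = 33/4 ≈ 8.2500)
1/(j - 714) = 1/(33/4 - 714) = 1/(-2823/4) = -4/2823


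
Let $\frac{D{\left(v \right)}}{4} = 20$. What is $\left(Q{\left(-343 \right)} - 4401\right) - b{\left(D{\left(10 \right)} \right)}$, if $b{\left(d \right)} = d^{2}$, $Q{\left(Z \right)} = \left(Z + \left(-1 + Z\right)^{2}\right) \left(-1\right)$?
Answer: $-128794$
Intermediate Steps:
$D{\left(v \right)} = 80$ ($D{\left(v \right)} = 4 \cdot 20 = 80$)
$Q{\left(Z \right)} = - Z - \left(-1 + Z\right)^{2}$
$\left(Q{\left(-343 \right)} - 4401\right) - b{\left(D{\left(10 \right)} \right)} = \left(\left(-1 - 343 - \left(-343\right)^{2}\right) - 4401\right) - 80^{2} = \left(\left(-1 - 343 - 117649\right) - 4401\right) - 6400 = \left(-117993 - 4401\right) - 6400 = -122394 - 6400 = -128794$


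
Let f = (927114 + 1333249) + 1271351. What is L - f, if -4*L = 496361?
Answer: -14623217/4 ≈ -3.6558e+6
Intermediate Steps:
L = -496361/4 (L = -1/4*496361 = -496361/4 ≈ -1.2409e+5)
f = 3531714 (f = 2260363 + 1271351 = 3531714)
L - f = -496361/4 - 1*3531714 = -496361/4 - 3531714 = -14623217/4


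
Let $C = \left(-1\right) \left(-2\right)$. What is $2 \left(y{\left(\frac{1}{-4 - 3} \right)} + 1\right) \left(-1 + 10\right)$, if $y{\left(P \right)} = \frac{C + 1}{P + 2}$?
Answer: $\frac{612}{13} \approx 47.077$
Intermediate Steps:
$C = 2$
$y{\left(P \right)} = \frac{3}{2 + P}$ ($y{\left(P \right)} = \frac{2 + 1}{P + 2} = \frac{3}{2 + P}$)
$2 \left(y{\left(\frac{1}{-4 - 3} \right)} + 1\right) \left(-1 + 10\right) = 2 \left(\frac{3}{2 + \frac{1}{-4 - 3}} + 1\right) \left(-1 + 10\right) = 2 \left(\frac{3}{2 + \frac{1}{-7}} + 1\right) 9 = 2 \left(\frac{3}{2 - \frac{1}{7}} + 1\right) 9 = 2 \left(\frac{3}{\frac{13}{7}} + 1\right) 9 = 2 \left(3 \cdot \frac{7}{13} + 1\right) 9 = 2 \left(\frac{21}{13} + 1\right) 9 = 2 \cdot \frac{34}{13} \cdot 9 = \frac{68}{13} \cdot 9 = \frac{612}{13}$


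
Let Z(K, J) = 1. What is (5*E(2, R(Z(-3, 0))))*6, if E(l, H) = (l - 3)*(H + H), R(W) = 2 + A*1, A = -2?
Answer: 0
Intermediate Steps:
R(W) = 0 (R(W) = 2 - 2*1 = 2 - 2 = 0)
E(l, H) = 2*H*(-3 + l) (E(l, H) = (-3 + l)*(2*H) = 2*H*(-3 + l))
(5*E(2, R(Z(-3, 0))))*6 = (5*(2*0*(-3 + 2)))*6 = (5*(2*0*(-1)))*6 = (5*0)*6 = 0*6 = 0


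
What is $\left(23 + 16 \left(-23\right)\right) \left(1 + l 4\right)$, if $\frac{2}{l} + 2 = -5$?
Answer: $\frac{345}{7} \approx 49.286$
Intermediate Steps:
$l = - \frac{2}{7}$ ($l = \frac{2}{-2 - 5} = \frac{2}{-7} = 2 \left(- \frac{1}{7}\right) = - \frac{2}{7} \approx -0.28571$)
$\left(23 + 16 \left(-23\right)\right) \left(1 + l 4\right) = \left(23 + 16 \left(-23\right)\right) \left(1 - \frac{8}{7}\right) = \left(23 - 368\right) \left(1 - \frac{8}{7}\right) = \left(-345\right) \left(- \frac{1}{7}\right) = \frac{345}{7}$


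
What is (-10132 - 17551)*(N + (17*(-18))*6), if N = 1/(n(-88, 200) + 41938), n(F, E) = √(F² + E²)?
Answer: 44695054332326573/879374050 + 55366*√746/439687025 ≈ 5.0826e+7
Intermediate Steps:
n(F, E) = √(E² + F²)
N = 1/(41938 + 8*√746) (N = 1/(√(200² + (-88)²) + 41938) = 1/(√(40000 + 7744) + 41938) = 1/(√47744 + 41938) = 1/(8*√746 + 41938) = 1/(41938 + 8*√746) ≈ 2.3721e-5)
(-10132 - 17551)*(N + (17*(-18))*6) = (-10132 - 17551)*((20969/879374050 - 2*√746/439687025) + (17*(-18))*6) = -27683*((20969/879374050 - 2*√746/439687025) - 306*6) = -27683*((20969/879374050 - 2*√746/439687025) - 1836) = -27683*(-1614530734831/879374050 - 2*√746/439687025) = 44695054332326573/879374050 + 55366*√746/439687025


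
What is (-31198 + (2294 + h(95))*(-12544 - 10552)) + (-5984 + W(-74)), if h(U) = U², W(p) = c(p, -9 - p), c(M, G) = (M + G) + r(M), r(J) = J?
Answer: -261460889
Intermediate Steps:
c(M, G) = G + 2*M (c(M, G) = (M + G) + M = (G + M) + M = G + 2*M)
W(p) = -9 + p (W(p) = (-9 - p) + 2*p = -9 + p)
(-31198 + (2294 + h(95))*(-12544 - 10552)) + (-5984 + W(-74)) = (-31198 + (2294 + 95²)*(-12544 - 10552)) + (-5984 + (-9 - 74)) = (-31198 + (2294 + 9025)*(-23096)) + (-5984 - 83) = (-31198 + 11319*(-23096)) - 6067 = (-31198 - 261423624) - 6067 = -261454822 - 6067 = -261460889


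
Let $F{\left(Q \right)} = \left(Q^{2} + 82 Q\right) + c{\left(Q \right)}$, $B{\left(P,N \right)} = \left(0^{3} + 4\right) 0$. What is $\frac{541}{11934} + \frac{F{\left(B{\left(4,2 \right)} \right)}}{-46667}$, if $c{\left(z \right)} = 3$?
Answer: $\frac{25211045}{556923978} \approx 0.045268$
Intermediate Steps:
$B{\left(P,N \right)} = 0$ ($B{\left(P,N \right)} = \left(0 + 4\right) 0 = 4 \cdot 0 = 0$)
$F{\left(Q \right)} = 3 + Q^{2} + 82 Q$ ($F{\left(Q \right)} = \left(Q^{2} + 82 Q\right) + 3 = 3 + Q^{2} + 82 Q$)
$\frac{541}{11934} + \frac{F{\left(B{\left(4,2 \right)} \right)}}{-46667} = \frac{541}{11934} + \frac{3 + 0^{2} + 82 \cdot 0}{-46667} = 541 \cdot \frac{1}{11934} + \left(3 + 0 + 0\right) \left(- \frac{1}{46667}\right) = \frac{541}{11934} + 3 \left(- \frac{1}{46667}\right) = \frac{541}{11934} - \frac{3}{46667} = \frac{25211045}{556923978}$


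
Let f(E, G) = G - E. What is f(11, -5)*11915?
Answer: -190640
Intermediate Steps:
f(11, -5)*11915 = (-5 - 1*11)*11915 = (-5 - 11)*11915 = -16*11915 = -190640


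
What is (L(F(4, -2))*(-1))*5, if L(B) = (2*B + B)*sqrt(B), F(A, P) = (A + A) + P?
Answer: -90*sqrt(6) ≈ -220.45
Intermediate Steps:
F(A, P) = P + 2*A (F(A, P) = 2*A + P = P + 2*A)
L(B) = 3*B**(3/2) (L(B) = (3*B)*sqrt(B) = 3*B**(3/2))
(L(F(4, -2))*(-1))*5 = ((3*(-2 + 2*4)**(3/2))*(-1))*5 = ((3*(-2 + 8)**(3/2))*(-1))*5 = ((3*6**(3/2))*(-1))*5 = ((3*(6*sqrt(6)))*(-1))*5 = ((18*sqrt(6))*(-1))*5 = -18*sqrt(6)*5 = -90*sqrt(6)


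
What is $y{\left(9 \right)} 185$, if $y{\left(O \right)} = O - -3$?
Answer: $2220$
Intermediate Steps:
$y{\left(O \right)} = 3 + O$ ($y{\left(O \right)} = O + 3 = 3 + O$)
$y{\left(9 \right)} 185 = \left(3 + 9\right) 185 = 12 \cdot 185 = 2220$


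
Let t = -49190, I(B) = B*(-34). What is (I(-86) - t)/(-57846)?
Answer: -26057/28923 ≈ -0.90091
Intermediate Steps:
I(B) = -34*B
(I(-86) - t)/(-57846) = (-34*(-86) - 1*(-49190))/(-57846) = (2924 + 49190)*(-1/57846) = 52114*(-1/57846) = -26057/28923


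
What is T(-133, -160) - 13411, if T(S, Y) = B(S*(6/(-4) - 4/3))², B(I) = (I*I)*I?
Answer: 133599051265382443945/46656 ≈ 2.8635e+15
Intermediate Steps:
B(I) = I³ (B(I) = I²*I = I³)
T(S, Y) = 24137569*S⁶/46656 (T(S, Y) = ((S*(6/(-4) - 4/3))³)² = ((S*(6*(-¼) - 4*⅓))³)² = ((S*(-3/2 - 4/3))³)² = ((S*(-17/6))³)² = ((-17*S/6)³)² = (-4913*S³/216)² = 24137569*S⁶/46656)
T(-133, -160) - 13411 = (24137569/46656)*(-133)⁶ - 13411 = (24137569/46656)*5534900853769 - 13411 = 133599051266008147561/46656 - 13411 = 133599051265382443945/46656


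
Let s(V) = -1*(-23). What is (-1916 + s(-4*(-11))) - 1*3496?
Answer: -5389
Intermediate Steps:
s(V) = 23
(-1916 + s(-4*(-11))) - 1*3496 = (-1916 + 23) - 1*3496 = -1893 - 3496 = -5389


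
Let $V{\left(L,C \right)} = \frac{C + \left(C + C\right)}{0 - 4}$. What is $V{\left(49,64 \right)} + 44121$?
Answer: $44073$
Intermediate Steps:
$V{\left(L,C \right)} = - \frac{3 C}{4}$ ($V{\left(L,C \right)} = \frac{C + 2 C}{-4} = 3 C \left(- \frac{1}{4}\right) = - \frac{3 C}{4}$)
$V{\left(49,64 \right)} + 44121 = \left(- \frac{3}{4}\right) 64 + 44121 = -48 + 44121 = 44073$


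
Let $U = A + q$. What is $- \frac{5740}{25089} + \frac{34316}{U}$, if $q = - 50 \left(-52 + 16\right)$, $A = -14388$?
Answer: $- \frac{25922479}{8772787} \approx -2.9549$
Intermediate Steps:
$q = 1800$ ($q = \left(-50\right) \left(-36\right) = 1800$)
$U = -12588$ ($U = -14388 + 1800 = -12588$)
$- \frac{5740}{25089} + \frac{34316}{U} = - \frac{5740}{25089} + \frac{34316}{-12588} = \left(-5740\right) \frac{1}{25089} + 34316 \left(- \frac{1}{12588}\right) = - \frac{5740}{25089} - \frac{8579}{3147} = - \frac{25922479}{8772787}$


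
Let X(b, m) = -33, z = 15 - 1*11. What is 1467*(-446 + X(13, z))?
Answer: -702693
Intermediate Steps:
z = 4 (z = 15 - 11 = 4)
1467*(-446 + X(13, z)) = 1467*(-446 - 33) = 1467*(-479) = -702693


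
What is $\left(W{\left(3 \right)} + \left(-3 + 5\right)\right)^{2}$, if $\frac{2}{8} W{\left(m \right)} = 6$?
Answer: $676$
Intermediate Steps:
$W{\left(m \right)} = 24$ ($W{\left(m \right)} = 4 \cdot 6 = 24$)
$\left(W{\left(3 \right)} + \left(-3 + 5\right)\right)^{2} = \left(24 + \left(-3 + 5\right)\right)^{2} = \left(24 + 2\right)^{2} = 26^{2} = 676$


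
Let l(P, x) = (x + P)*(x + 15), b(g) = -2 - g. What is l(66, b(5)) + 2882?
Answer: 3354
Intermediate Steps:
l(P, x) = (15 + x)*(P + x) (l(P, x) = (P + x)*(15 + x) = (15 + x)*(P + x))
l(66, b(5)) + 2882 = ((-2 - 1*5)² + 15*66 + 15*(-2 - 1*5) + 66*(-2 - 1*5)) + 2882 = ((-2 - 5)² + 990 + 15*(-2 - 5) + 66*(-2 - 5)) + 2882 = ((-7)² + 990 + 15*(-7) + 66*(-7)) + 2882 = (49 + 990 - 105 - 462) + 2882 = 472 + 2882 = 3354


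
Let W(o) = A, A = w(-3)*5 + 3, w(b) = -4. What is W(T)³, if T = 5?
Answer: -4913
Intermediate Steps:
A = -17 (A = -4*5 + 3 = -20 + 3 = -17)
W(o) = -17
W(T)³ = (-17)³ = -4913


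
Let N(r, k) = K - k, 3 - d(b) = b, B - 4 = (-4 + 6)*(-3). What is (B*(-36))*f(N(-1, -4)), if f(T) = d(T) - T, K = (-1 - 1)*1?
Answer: -72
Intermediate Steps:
B = -2 (B = 4 + (-4 + 6)*(-3) = 4 + 2*(-3) = 4 - 6 = -2)
d(b) = 3 - b
K = -2 (K = -2*1 = -2)
N(r, k) = -2 - k
f(T) = 3 - 2*T (f(T) = (3 - T) - T = 3 - 2*T)
(B*(-36))*f(N(-1, -4)) = (-2*(-36))*(3 - 2*(-2 - 1*(-4))) = 72*(3 - 2*(-2 + 4)) = 72*(3 - 2*2) = 72*(3 - 4) = 72*(-1) = -72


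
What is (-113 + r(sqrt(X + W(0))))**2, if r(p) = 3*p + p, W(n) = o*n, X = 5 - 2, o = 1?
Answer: 12817 - 904*sqrt(3) ≈ 11251.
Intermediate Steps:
X = 3
W(n) = n (W(n) = 1*n = n)
r(p) = 4*p
(-113 + r(sqrt(X + W(0))))**2 = (-113 + 4*sqrt(3 + 0))**2 = (-113 + 4*sqrt(3))**2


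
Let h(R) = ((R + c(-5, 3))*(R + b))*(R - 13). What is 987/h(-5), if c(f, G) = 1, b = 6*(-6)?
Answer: -329/984 ≈ -0.33435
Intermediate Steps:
b = -36
h(R) = (1 + R)*(-36 + R)*(-13 + R) (h(R) = ((R + 1)*(R - 36))*(R - 13) = ((1 + R)*(-36 + R))*(-13 + R) = (1 + R)*(-36 + R)*(-13 + R))
987/h(-5) = 987/(468 + (-5)³ - 48*(-5)² + 419*(-5)) = 987/(468 - 125 - 48*25 - 2095) = 987/(468 - 125 - 1200 - 2095) = 987/(-2952) = 987*(-1/2952) = -329/984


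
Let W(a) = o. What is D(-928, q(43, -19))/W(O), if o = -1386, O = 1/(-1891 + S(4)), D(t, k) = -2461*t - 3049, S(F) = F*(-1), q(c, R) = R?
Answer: -760253/462 ≈ -1645.6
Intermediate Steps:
S(F) = -F
D(t, k) = -3049 - 2461*t
O = -1/1895 (O = 1/(-1891 - 1*4) = 1/(-1891 - 4) = 1/(-1895) = -1/1895 ≈ -0.00052770)
W(a) = -1386
D(-928, q(43, -19))/W(O) = (-3049 - 2461*(-928))/(-1386) = (-3049 + 2283808)*(-1/1386) = 2280759*(-1/1386) = -760253/462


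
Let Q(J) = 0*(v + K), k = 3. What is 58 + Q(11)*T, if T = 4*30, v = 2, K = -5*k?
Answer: 58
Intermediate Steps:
K = -15 (K = -5*3 = -15)
Q(J) = 0 (Q(J) = 0*(2 - 15) = 0*(-13) = 0)
T = 120
58 + Q(11)*T = 58 + 0*120 = 58 + 0 = 58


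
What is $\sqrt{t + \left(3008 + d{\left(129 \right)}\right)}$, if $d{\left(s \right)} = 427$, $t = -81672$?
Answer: $3 i \sqrt{8693} \approx 279.71 i$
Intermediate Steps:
$\sqrt{t + \left(3008 + d{\left(129 \right)}\right)} = \sqrt{-81672 + \left(3008 + 427\right)} = \sqrt{-81672 + 3435} = \sqrt{-78237} = 3 i \sqrt{8693}$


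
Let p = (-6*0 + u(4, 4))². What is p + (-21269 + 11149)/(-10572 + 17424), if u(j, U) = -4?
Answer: 24878/1713 ≈ 14.523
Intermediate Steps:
p = 16 (p = (-6*0 - 4)² = (0 - 4)² = (-4)² = 16)
p + (-21269 + 11149)/(-10572 + 17424) = 16 + (-21269 + 11149)/(-10572 + 17424) = 16 - 10120/6852 = 16 - 10120*1/6852 = 16 - 2530/1713 = 24878/1713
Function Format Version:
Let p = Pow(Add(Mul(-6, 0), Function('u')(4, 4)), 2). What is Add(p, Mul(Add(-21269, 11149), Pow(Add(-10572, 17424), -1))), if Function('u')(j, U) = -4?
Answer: Rational(24878, 1713) ≈ 14.523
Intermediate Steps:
p = 16 (p = Pow(Add(Mul(-6, 0), -4), 2) = Pow(Add(0, -4), 2) = Pow(-4, 2) = 16)
Add(p, Mul(Add(-21269, 11149), Pow(Add(-10572, 17424), -1))) = Add(16, Mul(Add(-21269, 11149), Pow(Add(-10572, 17424), -1))) = Add(16, Mul(-10120, Pow(6852, -1))) = Add(16, Mul(-10120, Rational(1, 6852))) = Add(16, Rational(-2530, 1713)) = Rational(24878, 1713)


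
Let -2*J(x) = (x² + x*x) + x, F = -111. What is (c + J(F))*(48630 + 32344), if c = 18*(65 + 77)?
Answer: -786217053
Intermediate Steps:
J(x) = -x² - x/2 (J(x) = -((x² + x*x) + x)/2 = -((x² + x²) + x)/2 = -(2*x² + x)/2 = -(x + 2*x²)/2 = -x² - x/2)
c = 2556 (c = 18*142 = 2556)
(c + J(F))*(48630 + 32344) = (2556 - 1*(-111)*(½ - 111))*(48630 + 32344) = (2556 - 1*(-111)*(-221/2))*80974 = (2556 - 24531/2)*80974 = -19419/2*80974 = -786217053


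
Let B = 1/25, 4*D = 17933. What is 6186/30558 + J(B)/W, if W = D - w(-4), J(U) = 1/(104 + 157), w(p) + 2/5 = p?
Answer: 24151826383/119306239569 ≈ 0.20244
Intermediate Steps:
w(p) = -⅖ + p
D = 17933/4 (D = (¼)*17933 = 17933/4 ≈ 4483.3)
B = 1/25 ≈ 0.040000
J(U) = 1/261
W = 89753/20 (W = 17933/4 - (-⅖ - 4) = 17933/4 - 1*(-22/5) = 17933/4 + 22/5 = 89753/20 ≈ 4487.6)
6186/30558 + J(B)/W = 6186/30558 + 1/(261*(89753/20)) = 6186*(1/30558) + (1/261)*(20/89753) = 1031/5093 + 20/23425533 = 24151826383/119306239569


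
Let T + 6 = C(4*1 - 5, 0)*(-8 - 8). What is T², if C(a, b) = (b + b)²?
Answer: 36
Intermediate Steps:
C(a, b) = 4*b² (C(a, b) = (2*b)² = 4*b²)
T = -6 (T = -6 + (4*0²)*(-8 - 8) = -6 + (4*0)*(-16) = -6 + 0*(-16) = -6 + 0 = -6)
T² = (-6)² = 36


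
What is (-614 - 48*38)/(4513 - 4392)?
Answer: -2438/121 ≈ -20.149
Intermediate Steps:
(-614 - 48*38)/(4513 - 4392) = (-614 - 1824)/121 = -2438*1/121 = -2438/121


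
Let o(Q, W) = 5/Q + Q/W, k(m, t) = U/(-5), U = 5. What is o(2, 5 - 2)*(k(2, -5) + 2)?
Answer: 19/6 ≈ 3.1667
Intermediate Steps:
k(m, t) = -1 (k(m, t) = 5/(-5) = 5*(-⅕) = -1)
o(2, 5 - 2)*(k(2, -5) + 2) = (5/2 + 2/(5 - 2))*(-1 + 2) = (5*(½) + 2/3)*1 = (5/2 + 2*(⅓))*1 = (5/2 + ⅔)*1 = (19/6)*1 = 19/6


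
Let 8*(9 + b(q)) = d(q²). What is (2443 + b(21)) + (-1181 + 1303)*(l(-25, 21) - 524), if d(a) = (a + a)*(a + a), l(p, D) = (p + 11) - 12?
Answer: 65149/2 ≈ 32575.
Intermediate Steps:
l(p, D) = -1 + p (l(p, D) = (11 + p) - 12 = -1 + p)
d(a) = 4*a² (d(a) = (2*a)*(2*a) = 4*a²)
b(q) = -9 + q⁴/2 (b(q) = -9 + (4*(q²)²)/8 = -9 + (4*q⁴)/8 = -9 + q⁴/2)
(2443 + b(21)) + (-1181 + 1303)*(l(-25, 21) - 524) = (2443 + (-9 + (½)*21⁴)) + (-1181 + 1303)*((-1 - 25) - 524) = (2443 + (-9 + (½)*194481)) + 122*(-26 - 524) = (2443 + (-9 + 194481/2)) + 122*(-550) = (2443 + 194463/2) - 67100 = 199349/2 - 67100 = 65149/2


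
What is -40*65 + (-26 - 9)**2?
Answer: -1375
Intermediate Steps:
-40*65 + (-26 - 9)**2 = -2600 + (-35)**2 = -2600 + 1225 = -1375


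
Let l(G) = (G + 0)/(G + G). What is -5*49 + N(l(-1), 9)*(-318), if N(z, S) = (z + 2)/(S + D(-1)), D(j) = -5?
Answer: -1775/4 ≈ -443.75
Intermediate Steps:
l(G) = ½ (l(G) = G/((2*G)) = G*(1/(2*G)) = ½)
N(z, S) = (2 + z)/(-5 + S) (N(z, S) = (z + 2)/(S - 5) = (2 + z)/(-5 + S))
-5*49 + N(l(-1), 9)*(-318) = -5*49 + ((2 + ½)/(-5 + 9))*(-318) = -245 + ((5/2)/4)*(-318) = -245 + ((¼)*(5/2))*(-318) = -245 + (5/8)*(-318) = -245 - 795/4 = -1775/4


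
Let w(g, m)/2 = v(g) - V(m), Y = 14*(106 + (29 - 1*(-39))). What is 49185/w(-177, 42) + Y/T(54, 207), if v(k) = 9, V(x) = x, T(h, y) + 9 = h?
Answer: -228061/330 ≈ -691.09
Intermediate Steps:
T(h, y) = -9 + h
Y = 2436 (Y = 14*(106 + (29 + 39)) = 14*(106 + 68) = 14*174 = 2436)
w(g, m) = 18 - 2*m (w(g, m) = 2*(9 - m) = 18 - 2*m)
49185/w(-177, 42) + Y/T(54, 207) = 49185/(18 - 2*42) + 2436/(-9 + 54) = 49185/(18 - 84) + 2436/45 = 49185/(-66) + 2436*(1/45) = 49185*(-1/66) + 812/15 = -16395/22 + 812/15 = -228061/330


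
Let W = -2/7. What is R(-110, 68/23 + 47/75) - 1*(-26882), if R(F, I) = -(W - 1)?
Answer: 188183/7 ≈ 26883.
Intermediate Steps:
W = -2/7 (W = -2*⅐ = -2/7 ≈ -0.28571)
R(F, I) = 9/7 (R(F, I) = -(-2/7 - 1) = -1*(-9/7) = 9/7)
R(-110, 68/23 + 47/75) - 1*(-26882) = 9/7 - 1*(-26882) = 9/7 + 26882 = 188183/7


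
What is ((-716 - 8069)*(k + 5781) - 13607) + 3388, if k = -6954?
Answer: 10294586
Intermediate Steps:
((-716 - 8069)*(k + 5781) - 13607) + 3388 = ((-716 - 8069)*(-6954 + 5781) - 13607) + 3388 = (-8785*(-1173) - 13607) + 3388 = (10304805 - 13607) + 3388 = 10291198 + 3388 = 10294586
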